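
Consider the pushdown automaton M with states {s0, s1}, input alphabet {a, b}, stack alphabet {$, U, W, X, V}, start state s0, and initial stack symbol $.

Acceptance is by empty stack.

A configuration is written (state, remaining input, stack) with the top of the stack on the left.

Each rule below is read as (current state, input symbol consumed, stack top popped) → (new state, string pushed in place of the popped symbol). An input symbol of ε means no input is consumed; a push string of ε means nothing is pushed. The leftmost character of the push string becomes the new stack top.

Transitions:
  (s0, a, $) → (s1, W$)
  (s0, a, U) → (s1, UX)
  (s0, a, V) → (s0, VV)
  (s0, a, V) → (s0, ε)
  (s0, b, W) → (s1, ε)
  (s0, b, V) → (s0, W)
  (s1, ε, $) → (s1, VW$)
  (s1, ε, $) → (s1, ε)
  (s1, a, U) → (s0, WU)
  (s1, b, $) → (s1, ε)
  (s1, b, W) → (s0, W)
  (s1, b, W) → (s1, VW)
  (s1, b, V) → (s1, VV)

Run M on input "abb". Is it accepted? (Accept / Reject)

Accept

One accepting computation: (s0, abb, $) ⊢ (s1, bb, W$) ⊢ (s0, b, W$) ⊢ (s1, ε, $) ⊢ (s1, ε, ε)
All input consumed and the stack is empty.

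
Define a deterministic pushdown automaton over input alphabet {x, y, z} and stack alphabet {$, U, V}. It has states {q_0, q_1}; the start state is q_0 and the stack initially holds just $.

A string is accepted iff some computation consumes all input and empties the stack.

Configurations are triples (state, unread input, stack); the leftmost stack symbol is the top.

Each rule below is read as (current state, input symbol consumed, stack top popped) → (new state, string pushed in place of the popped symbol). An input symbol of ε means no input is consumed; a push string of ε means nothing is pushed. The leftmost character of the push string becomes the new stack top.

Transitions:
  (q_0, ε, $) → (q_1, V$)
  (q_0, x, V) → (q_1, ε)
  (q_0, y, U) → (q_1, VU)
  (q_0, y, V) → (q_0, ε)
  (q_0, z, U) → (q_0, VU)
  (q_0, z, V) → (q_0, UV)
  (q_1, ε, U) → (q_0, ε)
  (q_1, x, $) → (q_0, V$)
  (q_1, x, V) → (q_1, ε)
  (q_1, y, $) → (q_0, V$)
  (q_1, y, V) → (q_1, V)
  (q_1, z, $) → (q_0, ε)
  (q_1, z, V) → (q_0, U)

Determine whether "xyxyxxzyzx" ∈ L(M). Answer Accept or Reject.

Reject

(q_0, xyxyxxzyzx, $)
  ε-move, top $: go to q_1, push V$ → (q_1, xyxyxxzyzx, V$)
  read x, top V: go to q_1, push ε → (q_1, yxyxxzyzx, $)
  read y, top $: go to q_0, push V$ → (q_0, xyxxzyzx, V$)
  read x, top V: go to q_1, push ε → (q_1, yxxzyzx, $)
  read y, top $: go to q_0, push V$ → (q_0, xxzyzx, V$)
  read x, top V: go to q_1, push ε → (q_1, xzyzx, $)
  read x, top $: go to q_0, push V$ → (q_0, zyzx, V$)
  read z, top V: go to q_0, push UV → (q_0, yzx, UV$)
  read y, top U: go to q_1, push VU → (q_1, zx, VUV$)
  read z, top V: go to q_0, push U → (q_0, x, UUV$)
No transition applies at (q_0, x, UUV$); input not fully consumed.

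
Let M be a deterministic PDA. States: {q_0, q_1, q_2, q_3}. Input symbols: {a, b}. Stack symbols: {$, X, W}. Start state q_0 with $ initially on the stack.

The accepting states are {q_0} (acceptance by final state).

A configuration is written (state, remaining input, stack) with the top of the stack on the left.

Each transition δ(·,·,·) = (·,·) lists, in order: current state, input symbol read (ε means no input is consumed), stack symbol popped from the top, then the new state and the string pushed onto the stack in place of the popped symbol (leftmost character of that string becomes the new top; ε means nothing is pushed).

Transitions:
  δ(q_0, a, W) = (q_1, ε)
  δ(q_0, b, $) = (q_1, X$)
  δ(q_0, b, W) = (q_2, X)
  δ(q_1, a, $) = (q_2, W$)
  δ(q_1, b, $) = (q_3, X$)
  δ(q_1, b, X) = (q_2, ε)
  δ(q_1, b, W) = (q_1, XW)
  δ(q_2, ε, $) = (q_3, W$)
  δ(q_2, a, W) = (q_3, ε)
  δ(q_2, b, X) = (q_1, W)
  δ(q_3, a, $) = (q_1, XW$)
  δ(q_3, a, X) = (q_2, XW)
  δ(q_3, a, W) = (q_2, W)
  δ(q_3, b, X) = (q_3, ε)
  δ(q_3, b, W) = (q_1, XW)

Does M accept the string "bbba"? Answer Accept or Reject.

Reject

(q_0, bbba, $)
  read b, top $: go to q_1, push X$ → (q_1, bba, X$)
  read b, top X: go to q_2, push ε → (q_2, ba, $)
  ε-move, top $: go to q_3, push W$ → (q_3, ba, W$)
  read b, top W: go to q_1, push XW → (q_1, a, XW$)
No transition applies at (q_1, a, XW$); input not fully consumed.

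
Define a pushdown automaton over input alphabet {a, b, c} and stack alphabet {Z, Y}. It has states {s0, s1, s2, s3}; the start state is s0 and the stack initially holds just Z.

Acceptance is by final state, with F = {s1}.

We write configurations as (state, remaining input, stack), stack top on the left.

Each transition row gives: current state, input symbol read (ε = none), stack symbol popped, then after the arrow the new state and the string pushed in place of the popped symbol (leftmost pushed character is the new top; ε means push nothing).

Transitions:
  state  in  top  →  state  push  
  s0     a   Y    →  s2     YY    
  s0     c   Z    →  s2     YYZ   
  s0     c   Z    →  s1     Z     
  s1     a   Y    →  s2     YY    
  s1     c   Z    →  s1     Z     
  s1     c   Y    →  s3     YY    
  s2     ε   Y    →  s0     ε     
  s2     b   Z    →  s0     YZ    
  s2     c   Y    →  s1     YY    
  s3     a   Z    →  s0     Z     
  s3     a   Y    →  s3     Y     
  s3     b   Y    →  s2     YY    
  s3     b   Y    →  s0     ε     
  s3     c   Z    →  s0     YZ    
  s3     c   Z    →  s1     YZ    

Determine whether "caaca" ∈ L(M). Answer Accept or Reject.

Reject

No computation consumes all input and reaches a final state.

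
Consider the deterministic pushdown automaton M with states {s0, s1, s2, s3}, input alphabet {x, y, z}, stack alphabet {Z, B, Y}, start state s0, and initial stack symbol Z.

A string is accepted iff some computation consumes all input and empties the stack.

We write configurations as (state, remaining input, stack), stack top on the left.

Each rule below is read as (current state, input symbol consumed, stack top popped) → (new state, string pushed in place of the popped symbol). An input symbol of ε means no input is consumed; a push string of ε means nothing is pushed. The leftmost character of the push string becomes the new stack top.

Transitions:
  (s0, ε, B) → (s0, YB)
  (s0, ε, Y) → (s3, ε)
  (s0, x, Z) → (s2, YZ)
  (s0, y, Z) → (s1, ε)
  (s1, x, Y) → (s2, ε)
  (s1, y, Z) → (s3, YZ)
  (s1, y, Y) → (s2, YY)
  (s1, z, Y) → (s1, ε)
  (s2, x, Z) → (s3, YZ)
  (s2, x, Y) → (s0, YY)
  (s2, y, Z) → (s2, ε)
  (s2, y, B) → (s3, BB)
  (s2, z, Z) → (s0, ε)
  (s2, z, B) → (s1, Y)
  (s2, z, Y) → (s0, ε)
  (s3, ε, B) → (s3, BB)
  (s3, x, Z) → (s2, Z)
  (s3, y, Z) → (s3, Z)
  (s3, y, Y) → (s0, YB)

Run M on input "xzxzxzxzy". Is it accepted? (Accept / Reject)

Accept

(s0, xzxzxzxzy, Z) ⊢ (s2, zxzxzxzy, YZ) ⊢ (s0, xzxzxzy, Z) ⊢ (s2, zxzxzy, YZ) ⊢ (s0, xzxzy, Z) ⊢ (s2, zxzy, YZ) ⊢ (s0, xzy, Z) ⊢ (s2, zy, YZ) ⊢ (s0, y, Z) ⊢ (s1, ε, ε)
All input consumed and the stack is empty.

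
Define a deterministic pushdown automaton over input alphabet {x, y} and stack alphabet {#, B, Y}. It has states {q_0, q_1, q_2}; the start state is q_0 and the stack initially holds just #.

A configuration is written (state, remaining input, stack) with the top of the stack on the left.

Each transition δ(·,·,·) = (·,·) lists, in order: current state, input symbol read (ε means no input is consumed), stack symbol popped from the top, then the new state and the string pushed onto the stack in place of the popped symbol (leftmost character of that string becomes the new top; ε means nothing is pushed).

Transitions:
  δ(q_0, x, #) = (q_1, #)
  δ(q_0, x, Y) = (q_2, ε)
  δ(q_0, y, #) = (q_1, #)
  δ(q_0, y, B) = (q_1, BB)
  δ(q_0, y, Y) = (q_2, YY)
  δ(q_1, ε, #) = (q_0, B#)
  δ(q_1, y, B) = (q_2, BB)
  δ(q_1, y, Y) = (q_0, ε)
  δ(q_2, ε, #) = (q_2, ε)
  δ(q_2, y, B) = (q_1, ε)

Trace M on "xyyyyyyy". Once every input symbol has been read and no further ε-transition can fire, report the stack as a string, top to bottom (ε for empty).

(q_0, xyyyyyyy, #)
  read x, top #: go to q_1, push # → (q_1, yyyyyyy, #)
  ε-move, top #: go to q_0, push B# → (q_0, yyyyyyy, B#)
  read y, top B: go to q_1, push BB → (q_1, yyyyyy, BB#)
  read y, top B: go to q_2, push BB → (q_2, yyyyy, BBB#)
  read y, top B: go to q_1, push ε → (q_1, yyyy, BB#)
  read y, top B: go to q_2, push BB → (q_2, yyy, BBB#)
  read y, top B: go to q_1, push ε → (q_1, yy, BB#)
  read y, top B: go to q_2, push BB → (q_2, y, BBB#)
  read y, top B: go to q_1, push ε → (q_1, ε, BB#)
All input consumed in state q_1 with stack BB#.

BB#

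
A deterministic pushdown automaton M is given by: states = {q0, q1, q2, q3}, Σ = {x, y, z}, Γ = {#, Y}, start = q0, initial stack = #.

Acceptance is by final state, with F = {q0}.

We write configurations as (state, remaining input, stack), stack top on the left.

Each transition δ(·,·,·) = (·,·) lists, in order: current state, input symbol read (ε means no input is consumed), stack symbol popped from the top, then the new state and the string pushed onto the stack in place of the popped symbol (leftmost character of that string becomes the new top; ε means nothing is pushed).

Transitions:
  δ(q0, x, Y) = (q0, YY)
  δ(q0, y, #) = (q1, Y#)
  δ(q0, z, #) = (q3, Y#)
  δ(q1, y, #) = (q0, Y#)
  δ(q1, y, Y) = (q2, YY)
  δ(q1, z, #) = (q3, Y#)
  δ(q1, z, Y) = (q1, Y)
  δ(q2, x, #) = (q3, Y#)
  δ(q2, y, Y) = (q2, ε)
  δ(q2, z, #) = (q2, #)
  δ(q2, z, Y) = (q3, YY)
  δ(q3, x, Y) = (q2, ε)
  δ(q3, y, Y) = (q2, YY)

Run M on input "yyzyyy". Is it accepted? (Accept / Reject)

(q0, yyzyyy, #)
  read y, top #: go to q1, push Y# → (q1, yzyyy, Y#)
  read y, top Y: go to q2, push YY → (q2, zyyy, YY#)
  read z, top Y: go to q3, push YY → (q3, yyy, YYY#)
  read y, top Y: go to q2, push YY → (q2, yy, YYYY#)
  read y, top Y: go to q2, push ε → (q2, y, YYY#)
  read y, top Y: go to q2, push ε → (q2, ε, YY#)
All input consumed; state q2 ∉ F and no further ε-move applies.

Reject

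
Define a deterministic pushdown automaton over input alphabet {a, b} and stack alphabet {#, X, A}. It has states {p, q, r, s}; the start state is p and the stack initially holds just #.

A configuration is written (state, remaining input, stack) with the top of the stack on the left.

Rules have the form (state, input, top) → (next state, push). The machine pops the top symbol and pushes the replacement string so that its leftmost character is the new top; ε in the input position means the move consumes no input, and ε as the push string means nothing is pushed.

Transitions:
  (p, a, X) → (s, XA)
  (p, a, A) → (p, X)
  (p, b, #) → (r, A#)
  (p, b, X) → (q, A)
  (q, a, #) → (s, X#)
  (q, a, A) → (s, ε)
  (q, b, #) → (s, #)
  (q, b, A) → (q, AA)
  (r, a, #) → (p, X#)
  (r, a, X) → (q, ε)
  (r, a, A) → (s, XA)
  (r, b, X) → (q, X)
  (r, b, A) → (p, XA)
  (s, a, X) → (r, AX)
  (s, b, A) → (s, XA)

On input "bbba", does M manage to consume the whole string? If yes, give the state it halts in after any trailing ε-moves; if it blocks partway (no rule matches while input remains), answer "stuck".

s

(p, bbba, #)
  read b, top #: go to r, push A# → (r, bba, A#)
  read b, top A: go to p, push XA → (p, ba, XA#)
  read b, top X: go to q, push A → (q, a, AA#)
  read a, top A: go to s, push ε → (s, ε, A#)
All input consumed; M is in state s.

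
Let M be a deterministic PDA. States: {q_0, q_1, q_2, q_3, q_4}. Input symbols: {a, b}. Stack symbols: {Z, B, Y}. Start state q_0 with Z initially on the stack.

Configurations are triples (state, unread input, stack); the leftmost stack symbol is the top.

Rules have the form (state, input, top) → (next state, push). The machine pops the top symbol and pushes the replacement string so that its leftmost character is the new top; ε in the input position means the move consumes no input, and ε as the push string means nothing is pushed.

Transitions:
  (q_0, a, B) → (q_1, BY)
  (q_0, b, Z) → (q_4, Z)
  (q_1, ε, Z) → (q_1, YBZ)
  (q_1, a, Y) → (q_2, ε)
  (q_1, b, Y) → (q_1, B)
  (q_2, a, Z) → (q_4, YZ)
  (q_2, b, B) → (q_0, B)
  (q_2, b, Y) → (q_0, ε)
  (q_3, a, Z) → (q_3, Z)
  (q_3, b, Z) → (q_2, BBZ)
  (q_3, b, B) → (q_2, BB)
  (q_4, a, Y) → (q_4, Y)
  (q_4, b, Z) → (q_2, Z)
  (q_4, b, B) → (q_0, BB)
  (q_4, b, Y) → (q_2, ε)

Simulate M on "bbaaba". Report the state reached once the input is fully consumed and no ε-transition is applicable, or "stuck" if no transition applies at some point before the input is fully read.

q_4

(q_0, bbaaba, Z)
  read b, top Z: go to q_4, push Z → (q_4, baaba, Z)
  read b, top Z: go to q_2, push Z → (q_2, aaba, Z)
  read a, top Z: go to q_4, push YZ → (q_4, aba, YZ)
  read a, top Y: go to q_4, push Y → (q_4, ba, YZ)
  read b, top Y: go to q_2, push ε → (q_2, a, Z)
  read a, top Z: go to q_4, push YZ → (q_4, ε, YZ)
All input consumed; M is in state q_4.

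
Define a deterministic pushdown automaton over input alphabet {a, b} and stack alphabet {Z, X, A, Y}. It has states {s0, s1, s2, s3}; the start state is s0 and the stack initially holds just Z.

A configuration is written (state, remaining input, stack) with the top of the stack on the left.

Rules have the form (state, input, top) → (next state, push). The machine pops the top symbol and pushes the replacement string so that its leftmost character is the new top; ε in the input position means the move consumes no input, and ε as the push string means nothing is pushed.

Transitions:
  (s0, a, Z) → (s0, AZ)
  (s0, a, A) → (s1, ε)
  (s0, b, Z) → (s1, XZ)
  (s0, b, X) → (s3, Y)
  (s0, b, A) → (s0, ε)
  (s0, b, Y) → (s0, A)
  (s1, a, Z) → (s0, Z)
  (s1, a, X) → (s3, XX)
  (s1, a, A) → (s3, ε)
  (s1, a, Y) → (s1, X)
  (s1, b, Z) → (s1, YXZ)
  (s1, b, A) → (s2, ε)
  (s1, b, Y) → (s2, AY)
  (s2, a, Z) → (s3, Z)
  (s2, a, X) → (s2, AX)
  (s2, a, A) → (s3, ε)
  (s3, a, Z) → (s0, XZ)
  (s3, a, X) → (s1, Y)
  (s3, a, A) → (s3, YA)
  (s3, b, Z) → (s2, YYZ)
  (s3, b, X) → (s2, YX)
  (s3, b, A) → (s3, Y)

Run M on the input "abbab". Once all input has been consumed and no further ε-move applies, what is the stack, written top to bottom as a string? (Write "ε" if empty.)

(s0, abbab, Z) ⊢ (s0, bbab, AZ) ⊢ (s0, bab, Z) ⊢ (s1, ab, XZ) ⊢ (s3, b, XXZ) ⊢ (s2, ε, YXXZ)
All input consumed in state s2 with stack YXXZ.

YXXZ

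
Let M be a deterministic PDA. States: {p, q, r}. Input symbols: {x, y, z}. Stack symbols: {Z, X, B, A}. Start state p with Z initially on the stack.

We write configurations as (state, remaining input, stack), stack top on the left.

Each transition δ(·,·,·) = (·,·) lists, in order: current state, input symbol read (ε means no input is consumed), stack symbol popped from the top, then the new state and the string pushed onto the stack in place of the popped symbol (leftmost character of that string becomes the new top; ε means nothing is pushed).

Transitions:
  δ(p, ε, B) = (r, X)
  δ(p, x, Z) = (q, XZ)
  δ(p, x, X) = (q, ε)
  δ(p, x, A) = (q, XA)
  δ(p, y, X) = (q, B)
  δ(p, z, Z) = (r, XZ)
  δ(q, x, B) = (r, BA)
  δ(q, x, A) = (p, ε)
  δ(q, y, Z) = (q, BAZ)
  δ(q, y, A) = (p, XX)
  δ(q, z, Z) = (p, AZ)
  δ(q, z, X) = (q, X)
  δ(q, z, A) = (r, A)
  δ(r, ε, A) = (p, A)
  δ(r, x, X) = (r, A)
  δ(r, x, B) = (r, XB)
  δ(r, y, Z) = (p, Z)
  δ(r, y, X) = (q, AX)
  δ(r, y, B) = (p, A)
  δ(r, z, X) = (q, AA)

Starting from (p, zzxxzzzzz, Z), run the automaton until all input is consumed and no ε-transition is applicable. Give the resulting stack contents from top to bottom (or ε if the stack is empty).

XAZ

(p, zzxxzzzzz, Z)
  read z, top Z: go to r, push XZ → (r, zxxzzzzz, XZ)
  read z, top X: go to q, push AA → (q, xxzzzzz, AAZ)
  read x, top A: go to p, push ε → (p, xzzzzz, AZ)
  read x, top A: go to q, push XA → (q, zzzzz, XAZ)
  read z, top X: go to q, push X → (q, zzzz, XAZ)
  read z, top X: go to q, push X → (q, zzz, XAZ)
  read z, top X: go to q, push X → (q, zz, XAZ)
  read z, top X: go to q, push X → (q, z, XAZ)
  read z, top X: go to q, push X → (q, ε, XAZ)
All input consumed in state q with stack XAZ.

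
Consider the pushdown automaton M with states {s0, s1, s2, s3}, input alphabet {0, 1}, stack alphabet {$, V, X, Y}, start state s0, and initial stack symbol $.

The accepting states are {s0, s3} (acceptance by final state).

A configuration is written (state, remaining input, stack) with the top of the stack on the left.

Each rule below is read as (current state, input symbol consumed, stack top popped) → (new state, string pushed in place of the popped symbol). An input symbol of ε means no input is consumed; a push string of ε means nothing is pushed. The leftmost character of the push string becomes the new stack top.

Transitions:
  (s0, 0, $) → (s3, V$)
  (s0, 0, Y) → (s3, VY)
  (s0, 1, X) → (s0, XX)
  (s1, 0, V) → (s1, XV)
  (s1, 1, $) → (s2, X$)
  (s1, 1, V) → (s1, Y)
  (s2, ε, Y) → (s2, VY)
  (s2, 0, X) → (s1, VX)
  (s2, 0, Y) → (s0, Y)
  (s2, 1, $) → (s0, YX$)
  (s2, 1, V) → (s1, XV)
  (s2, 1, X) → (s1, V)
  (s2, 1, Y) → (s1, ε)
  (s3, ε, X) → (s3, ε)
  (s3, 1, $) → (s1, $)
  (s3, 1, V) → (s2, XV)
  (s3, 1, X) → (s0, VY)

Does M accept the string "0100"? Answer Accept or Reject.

Reject

No computation consumes all input and reaches a final state.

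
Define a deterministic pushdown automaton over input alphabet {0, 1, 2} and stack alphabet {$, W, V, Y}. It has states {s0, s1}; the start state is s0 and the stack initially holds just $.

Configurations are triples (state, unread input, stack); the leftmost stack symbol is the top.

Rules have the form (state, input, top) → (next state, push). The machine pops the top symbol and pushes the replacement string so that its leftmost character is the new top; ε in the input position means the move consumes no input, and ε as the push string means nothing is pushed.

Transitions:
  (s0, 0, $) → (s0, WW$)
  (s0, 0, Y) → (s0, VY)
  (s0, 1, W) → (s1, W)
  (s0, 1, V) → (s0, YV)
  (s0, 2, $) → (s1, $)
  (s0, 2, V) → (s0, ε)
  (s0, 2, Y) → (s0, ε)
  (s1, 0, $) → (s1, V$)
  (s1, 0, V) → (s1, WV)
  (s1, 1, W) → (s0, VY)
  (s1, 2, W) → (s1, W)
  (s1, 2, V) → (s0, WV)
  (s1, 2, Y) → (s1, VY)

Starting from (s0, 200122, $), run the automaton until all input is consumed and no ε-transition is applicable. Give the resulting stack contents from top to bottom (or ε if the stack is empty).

(s0, 200122, $)
  read 2, top $: go to s1, push $ → (s1, 00122, $)
  read 0, top $: go to s1, push V$ → (s1, 0122, V$)
  read 0, top V: go to s1, push WV → (s1, 122, WV$)
  read 1, top W: go to s0, push VY → (s0, 22, VYV$)
  read 2, top V: go to s0, push ε → (s0, 2, YV$)
  read 2, top Y: go to s0, push ε → (s0, ε, V$)
All input consumed in state s0 with stack V$.

V$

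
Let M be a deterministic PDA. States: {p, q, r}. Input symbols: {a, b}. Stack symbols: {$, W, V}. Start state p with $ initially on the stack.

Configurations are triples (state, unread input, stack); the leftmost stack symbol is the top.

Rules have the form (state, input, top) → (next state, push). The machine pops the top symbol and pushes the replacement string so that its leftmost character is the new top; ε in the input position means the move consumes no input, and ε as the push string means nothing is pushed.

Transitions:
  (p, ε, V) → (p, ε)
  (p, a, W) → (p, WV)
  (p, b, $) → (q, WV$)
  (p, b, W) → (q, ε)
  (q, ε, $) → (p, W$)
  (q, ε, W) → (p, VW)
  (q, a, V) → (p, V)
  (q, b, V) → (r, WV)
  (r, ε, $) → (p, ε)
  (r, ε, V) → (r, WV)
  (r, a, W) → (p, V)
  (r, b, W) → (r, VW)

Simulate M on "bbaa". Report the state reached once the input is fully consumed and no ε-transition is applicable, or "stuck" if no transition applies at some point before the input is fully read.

stuck

(p, bbaa, $) ⊢ (q, baa, WV$) ⊢ (p, baa, VWV$) ⊢ (p, baa, WV$) ⊢ (q, aa, V$) ⊢ (p, a, V$) ⊢ (p, a, $)
No transition for (p, a, top $); M blocks with input a remaining.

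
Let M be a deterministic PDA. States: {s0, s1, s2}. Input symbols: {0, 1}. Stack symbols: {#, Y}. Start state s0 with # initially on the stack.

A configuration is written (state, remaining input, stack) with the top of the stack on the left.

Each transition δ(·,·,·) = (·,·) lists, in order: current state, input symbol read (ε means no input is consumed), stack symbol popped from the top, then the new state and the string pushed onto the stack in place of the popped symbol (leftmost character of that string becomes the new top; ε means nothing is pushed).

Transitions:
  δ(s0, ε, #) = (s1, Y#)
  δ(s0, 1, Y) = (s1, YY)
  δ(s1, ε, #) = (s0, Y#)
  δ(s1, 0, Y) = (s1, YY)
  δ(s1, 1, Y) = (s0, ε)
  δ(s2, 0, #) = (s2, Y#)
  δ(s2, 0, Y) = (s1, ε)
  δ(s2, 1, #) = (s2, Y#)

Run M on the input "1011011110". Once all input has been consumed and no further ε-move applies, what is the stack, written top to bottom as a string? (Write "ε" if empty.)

(s0, 1011011110, #)
  ε-move, top #: go to s1, push Y# → (s1, 1011011110, Y#)
  read 1, top Y: go to s0, push ε → (s0, 011011110, #)
  ε-move, top #: go to s1, push Y# → (s1, 011011110, Y#)
  read 0, top Y: go to s1, push YY → (s1, 11011110, YY#)
  read 1, top Y: go to s0, push ε → (s0, 1011110, Y#)
  read 1, top Y: go to s1, push YY → (s1, 011110, YY#)
  read 0, top Y: go to s1, push YY → (s1, 11110, YYY#)
  read 1, top Y: go to s0, push ε → (s0, 1110, YY#)
  read 1, top Y: go to s1, push YY → (s1, 110, YYY#)
  read 1, top Y: go to s0, push ε → (s0, 10, YY#)
  read 1, top Y: go to s1, push YY → (s1, 0, YYY#)
  read 0, top Y: go to s1, push YY → (s1, ε, YYYY#)
All input consumed in state s1 with stack YYYY#.

YYYY#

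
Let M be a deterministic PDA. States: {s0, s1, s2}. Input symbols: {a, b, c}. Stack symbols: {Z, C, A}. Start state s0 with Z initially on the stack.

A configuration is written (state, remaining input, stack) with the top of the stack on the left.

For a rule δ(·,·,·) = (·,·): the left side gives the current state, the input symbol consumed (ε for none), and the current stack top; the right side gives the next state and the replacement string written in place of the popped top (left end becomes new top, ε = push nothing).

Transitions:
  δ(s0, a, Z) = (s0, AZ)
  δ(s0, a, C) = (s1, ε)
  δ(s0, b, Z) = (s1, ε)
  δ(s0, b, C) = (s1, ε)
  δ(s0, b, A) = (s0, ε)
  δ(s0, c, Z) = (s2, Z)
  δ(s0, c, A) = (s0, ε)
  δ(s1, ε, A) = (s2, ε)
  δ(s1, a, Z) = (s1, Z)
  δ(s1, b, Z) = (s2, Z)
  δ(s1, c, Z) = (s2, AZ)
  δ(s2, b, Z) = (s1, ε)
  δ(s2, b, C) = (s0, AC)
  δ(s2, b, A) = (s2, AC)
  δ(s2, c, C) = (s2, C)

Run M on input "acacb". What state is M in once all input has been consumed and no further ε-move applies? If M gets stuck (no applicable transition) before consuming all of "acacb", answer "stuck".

s1

(s0, acacb, Z) ⊢ (s0, cacb, AZ) ⊢ (s0, acb, Z) ⊢ (s0, cb, AZ) ⊢ (s0, b, Z) ⊢ (s1, ε, ε)
All input consumed; M is in state s1.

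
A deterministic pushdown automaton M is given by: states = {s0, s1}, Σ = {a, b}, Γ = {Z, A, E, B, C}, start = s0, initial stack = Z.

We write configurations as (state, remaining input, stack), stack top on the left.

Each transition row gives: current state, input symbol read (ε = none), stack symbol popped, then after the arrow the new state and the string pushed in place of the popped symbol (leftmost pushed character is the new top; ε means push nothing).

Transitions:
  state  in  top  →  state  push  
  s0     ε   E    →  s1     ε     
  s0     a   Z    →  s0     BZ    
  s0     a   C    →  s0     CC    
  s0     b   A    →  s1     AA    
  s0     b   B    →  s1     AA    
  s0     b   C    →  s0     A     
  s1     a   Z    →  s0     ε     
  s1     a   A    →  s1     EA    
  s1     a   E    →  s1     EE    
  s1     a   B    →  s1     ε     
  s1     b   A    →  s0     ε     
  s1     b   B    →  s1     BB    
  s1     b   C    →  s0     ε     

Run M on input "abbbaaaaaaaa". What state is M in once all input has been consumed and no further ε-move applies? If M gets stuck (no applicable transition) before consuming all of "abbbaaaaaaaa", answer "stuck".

(s0, abbbaaaaaaaa, Z)
  read a, top Z: go to s0, push BZ → (s0, bbbaaaaaaaa, BZ)
  read b, top B: go to s1, push AA → (s1, bbaaaaaaaa, AAZ)
  read b, top A: go to s0, push ε → (s0, baaaaaaaa, AZ)
  read b, top A: go to s1, push AA → (s1, aaaaaaaa, AAZ)
  read a, top A: go to s1, push EA → (s1, aaaaaaa, EAAZ)
  read a, top E: go to s1, push EE → (s1, aaaaaa, EEAAZ)
  read a, top E: go to s1, push EE → (s1, aaaaa, EEEAAZ)
  read a, top E: go to s1, push EE → (s1, aaaa, EEEEAAZ)
  read a, top E: go to s1, push EE → (s1, aaa, EEEEEAAZ)
  read a, top E: go to s1, push EE → (s1, aa, EEEEEEAAZ)
  read a, top E: go to s1, push EE → (s1, a, EEEEEEEAAZ)
  read a, top E: go to s1, push EE → (s1, ε, EEEEEEEEAAZ)
All input consumed; M is in state s1.

s1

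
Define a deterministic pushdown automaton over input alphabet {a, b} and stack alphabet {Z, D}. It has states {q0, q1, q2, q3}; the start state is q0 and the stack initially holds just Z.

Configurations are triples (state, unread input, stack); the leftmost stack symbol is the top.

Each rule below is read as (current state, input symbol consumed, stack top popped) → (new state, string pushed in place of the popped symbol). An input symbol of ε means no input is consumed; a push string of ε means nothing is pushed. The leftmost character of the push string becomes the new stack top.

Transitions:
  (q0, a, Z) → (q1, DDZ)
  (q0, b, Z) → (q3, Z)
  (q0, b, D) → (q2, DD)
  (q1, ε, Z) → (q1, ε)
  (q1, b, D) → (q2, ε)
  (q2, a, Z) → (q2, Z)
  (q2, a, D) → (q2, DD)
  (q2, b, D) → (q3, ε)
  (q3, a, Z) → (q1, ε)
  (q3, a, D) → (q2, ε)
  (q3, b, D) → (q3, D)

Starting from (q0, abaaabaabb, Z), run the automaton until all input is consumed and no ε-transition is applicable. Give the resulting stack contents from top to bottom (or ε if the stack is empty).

DDZ

(q0, abaaabaabb, Z)
  read a, top Z: go to q1, push DDZ → (q1, baaabaabb, DDZ)
  read b, top D: go to q2, push ε → (q2, aaabaabb, DZ)
  read a, top D: go to q2, push DD → (q2, aabaabb, DDZ)
  read a, top D: go to q2, push DD → (q2, abaabb, DDDZ)
  read a, top D: go to q2, push DD → (q2, baabb, DDDDZ)
  read b, top D: go to q3, push ε → (q3, aabb, DDDZ)
  read a, top D: go to q2, push ε → (q2, abb, DDZ)
  read a, top D: go to q2, push DD → (q2, bb, DDDZ)
  read b, top D: go to q3, push ε → (q3, b, DDZ)
  read b, top D: go to q3, push D → (q3, ε, DDZ)
All input consumed in state q3 with stack DDZ.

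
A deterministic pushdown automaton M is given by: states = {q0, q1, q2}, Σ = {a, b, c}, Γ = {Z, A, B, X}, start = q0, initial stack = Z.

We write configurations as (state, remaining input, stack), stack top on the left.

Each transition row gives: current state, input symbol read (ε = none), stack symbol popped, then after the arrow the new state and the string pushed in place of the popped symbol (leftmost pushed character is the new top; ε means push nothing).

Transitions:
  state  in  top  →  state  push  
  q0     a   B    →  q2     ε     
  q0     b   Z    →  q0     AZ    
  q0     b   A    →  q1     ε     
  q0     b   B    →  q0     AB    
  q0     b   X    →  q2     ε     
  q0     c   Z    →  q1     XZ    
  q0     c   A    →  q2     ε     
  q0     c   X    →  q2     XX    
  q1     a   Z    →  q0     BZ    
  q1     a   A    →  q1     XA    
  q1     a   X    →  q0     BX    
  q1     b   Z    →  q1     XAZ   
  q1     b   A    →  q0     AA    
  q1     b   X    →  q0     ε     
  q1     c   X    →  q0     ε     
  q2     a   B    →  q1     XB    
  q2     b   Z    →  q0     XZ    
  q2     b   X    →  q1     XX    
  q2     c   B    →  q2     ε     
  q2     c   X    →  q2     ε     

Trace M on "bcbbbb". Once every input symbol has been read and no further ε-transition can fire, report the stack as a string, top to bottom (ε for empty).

(q0, bcbbbb, Z)
  read b, top Z: go to q0, push AZ → (q0, cbbbb, AZ)
  read c, top A: go to q2, push ε → (q2, bbbb, Z)
  read b, top Z: go to q0, push XZ → (q0, bbb, XZ)
  read b, top X: go to q2, push ε → (q2, bb, Z)
  read b, top Z: go to q0, push XZ → (q0, b, XZ)
  read b, top X: go to q2, push ε → (q2, ε, Z)
All input consumed in state q2 with stack Z.

Z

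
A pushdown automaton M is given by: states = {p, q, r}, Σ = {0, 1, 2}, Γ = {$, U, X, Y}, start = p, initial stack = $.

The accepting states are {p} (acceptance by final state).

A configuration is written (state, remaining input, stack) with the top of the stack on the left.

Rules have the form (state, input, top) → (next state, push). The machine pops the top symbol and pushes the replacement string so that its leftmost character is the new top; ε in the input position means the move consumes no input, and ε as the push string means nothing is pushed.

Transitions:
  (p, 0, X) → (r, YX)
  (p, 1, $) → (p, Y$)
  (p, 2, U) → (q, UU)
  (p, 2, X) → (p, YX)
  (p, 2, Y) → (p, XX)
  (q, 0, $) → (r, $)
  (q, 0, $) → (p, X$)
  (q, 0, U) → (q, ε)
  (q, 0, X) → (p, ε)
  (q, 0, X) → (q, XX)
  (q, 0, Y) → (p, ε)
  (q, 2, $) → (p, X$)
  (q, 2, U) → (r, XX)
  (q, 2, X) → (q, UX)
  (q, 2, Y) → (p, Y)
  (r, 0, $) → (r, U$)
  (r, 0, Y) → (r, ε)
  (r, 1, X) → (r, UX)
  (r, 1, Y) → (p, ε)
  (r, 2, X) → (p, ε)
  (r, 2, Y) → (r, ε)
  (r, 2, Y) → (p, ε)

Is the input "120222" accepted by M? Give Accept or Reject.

One accepting computation: (p, 120222, $) ⊢ (p, 20222, Y$) ⊢ (p, 0222, XX$) ⊢ (r, 222, YXX$) ⊢ (r, 22, XX$) ⊢ (p, 2, X$) ⊢ (p, ε, YX$)
All input consumed and state p ∈ F.

Accept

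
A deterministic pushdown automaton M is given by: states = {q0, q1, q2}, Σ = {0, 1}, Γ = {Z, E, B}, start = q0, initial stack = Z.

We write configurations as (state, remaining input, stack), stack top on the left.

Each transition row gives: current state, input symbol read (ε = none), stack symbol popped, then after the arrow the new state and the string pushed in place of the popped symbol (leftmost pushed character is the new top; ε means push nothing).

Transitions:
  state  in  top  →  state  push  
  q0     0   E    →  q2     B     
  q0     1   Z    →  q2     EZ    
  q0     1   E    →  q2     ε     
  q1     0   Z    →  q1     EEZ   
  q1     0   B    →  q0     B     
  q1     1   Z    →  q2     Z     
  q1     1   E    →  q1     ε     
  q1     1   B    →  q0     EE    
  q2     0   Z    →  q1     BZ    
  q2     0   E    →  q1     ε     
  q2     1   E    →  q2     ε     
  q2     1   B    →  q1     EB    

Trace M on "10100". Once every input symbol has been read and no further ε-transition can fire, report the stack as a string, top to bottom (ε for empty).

(q0, 10100, Z) ⊢ (q2, 0100, EZ) ⊢ (q1, 100, Z) ⊢ (q2, 00, Z) ⊢ (q1, 0, BZ) ⊢ (q0, ε, BZ)
All input consumed in state q0 with stack BZ.

BZ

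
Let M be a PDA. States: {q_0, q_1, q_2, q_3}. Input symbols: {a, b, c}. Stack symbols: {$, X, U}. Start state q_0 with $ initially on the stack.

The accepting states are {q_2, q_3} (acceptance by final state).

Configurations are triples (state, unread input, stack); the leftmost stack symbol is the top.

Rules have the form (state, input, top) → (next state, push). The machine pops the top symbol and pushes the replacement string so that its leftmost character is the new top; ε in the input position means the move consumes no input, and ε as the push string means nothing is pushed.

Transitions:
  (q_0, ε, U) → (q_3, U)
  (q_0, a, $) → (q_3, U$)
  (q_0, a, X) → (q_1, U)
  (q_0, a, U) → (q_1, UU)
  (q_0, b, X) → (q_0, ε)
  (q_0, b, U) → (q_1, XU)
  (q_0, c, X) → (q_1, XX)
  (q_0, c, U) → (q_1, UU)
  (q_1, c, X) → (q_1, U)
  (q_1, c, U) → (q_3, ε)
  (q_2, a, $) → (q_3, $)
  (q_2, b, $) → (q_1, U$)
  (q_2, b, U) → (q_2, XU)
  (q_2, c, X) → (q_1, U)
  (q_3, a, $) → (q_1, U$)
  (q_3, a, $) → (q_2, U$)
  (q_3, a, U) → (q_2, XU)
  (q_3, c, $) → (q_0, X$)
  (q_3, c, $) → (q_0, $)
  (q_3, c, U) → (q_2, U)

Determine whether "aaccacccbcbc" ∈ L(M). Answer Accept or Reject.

No computation consumes all input and reaches a final state.

Reject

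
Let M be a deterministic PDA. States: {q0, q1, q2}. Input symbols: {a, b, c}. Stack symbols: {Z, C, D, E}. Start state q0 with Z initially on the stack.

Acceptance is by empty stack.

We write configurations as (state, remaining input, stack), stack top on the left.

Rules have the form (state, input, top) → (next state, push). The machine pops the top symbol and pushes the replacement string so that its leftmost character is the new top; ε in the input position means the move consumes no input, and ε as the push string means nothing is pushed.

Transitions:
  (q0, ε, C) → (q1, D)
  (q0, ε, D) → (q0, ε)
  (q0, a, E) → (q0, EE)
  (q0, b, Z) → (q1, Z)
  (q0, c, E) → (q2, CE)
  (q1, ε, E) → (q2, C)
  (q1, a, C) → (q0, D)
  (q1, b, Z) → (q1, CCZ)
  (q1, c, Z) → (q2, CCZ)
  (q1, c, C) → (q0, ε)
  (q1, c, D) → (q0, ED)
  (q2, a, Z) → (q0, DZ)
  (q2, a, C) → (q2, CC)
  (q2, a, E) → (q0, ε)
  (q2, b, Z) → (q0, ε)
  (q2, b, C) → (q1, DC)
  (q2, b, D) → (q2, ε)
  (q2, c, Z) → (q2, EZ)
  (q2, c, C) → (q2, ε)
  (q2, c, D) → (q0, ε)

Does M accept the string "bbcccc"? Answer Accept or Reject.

(q0, bbcccc, Z)
  read b, top Z: go to q1, push Z → (q1, bcccc, Z)
  read b, top Z: go to q1, push CCZ → (q1, cccc, CCZ)
  read c, top C: go to q0, push ε → (q0, ccc, CZ)
  ε-move, top C: go to q1, push D → (q1, ccc, DZ)
  read c, top D: go to q0, push ED → (q0, cc, EDZ)
  read c, top E: go to q2, push CE → (q2, c, CEDZ)
  read c, top C: go to q2, push ε → (q2, ε, EDZ)
All input consumed; stack is EDZ, not empty, and no further ε-move applies.

Reject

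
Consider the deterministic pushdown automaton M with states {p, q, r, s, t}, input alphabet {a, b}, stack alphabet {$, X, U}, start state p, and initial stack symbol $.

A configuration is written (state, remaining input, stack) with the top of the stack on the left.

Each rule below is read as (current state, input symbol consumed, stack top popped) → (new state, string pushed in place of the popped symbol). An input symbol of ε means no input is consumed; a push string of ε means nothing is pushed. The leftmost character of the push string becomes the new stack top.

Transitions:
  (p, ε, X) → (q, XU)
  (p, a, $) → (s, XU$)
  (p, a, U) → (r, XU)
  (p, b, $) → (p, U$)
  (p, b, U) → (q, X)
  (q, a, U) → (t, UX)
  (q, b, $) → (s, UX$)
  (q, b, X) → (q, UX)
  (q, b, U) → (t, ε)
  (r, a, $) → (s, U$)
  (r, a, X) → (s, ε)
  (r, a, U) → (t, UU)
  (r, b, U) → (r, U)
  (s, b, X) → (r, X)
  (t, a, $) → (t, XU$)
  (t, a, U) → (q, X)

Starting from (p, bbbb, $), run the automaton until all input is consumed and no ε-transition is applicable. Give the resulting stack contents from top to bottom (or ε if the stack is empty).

X$

(p, bbbb, $)
  read b, top $: go to p, push U$ → (p, bbb, U$)
  read b, top U: go to q, push X → (q, bb, X$)
  read b, top X: go to q, push UX → (q, b, UX$)
  read b, top U: go to t, push ε → (t, ε, X$)
All input consumed in state t with stack X$.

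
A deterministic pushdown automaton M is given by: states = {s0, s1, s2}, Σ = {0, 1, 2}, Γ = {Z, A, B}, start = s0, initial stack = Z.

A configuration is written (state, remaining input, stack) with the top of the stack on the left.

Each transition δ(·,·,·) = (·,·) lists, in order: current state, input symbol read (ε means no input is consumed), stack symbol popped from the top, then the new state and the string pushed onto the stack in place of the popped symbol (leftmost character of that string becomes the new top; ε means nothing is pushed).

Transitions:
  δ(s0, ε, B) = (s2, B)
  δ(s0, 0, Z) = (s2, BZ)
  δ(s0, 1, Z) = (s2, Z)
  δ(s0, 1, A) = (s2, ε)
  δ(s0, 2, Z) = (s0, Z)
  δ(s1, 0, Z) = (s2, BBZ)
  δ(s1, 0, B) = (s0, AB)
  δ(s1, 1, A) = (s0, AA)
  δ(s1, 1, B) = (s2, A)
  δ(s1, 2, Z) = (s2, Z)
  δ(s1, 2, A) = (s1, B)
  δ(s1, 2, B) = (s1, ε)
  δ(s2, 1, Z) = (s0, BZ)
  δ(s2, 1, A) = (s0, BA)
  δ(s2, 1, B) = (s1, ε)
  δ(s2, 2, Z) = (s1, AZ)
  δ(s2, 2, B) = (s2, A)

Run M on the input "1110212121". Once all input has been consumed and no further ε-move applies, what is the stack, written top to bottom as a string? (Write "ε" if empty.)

BAAABZ

(s0, 1110212121, Z) ⊢ (s2, 110212121, Z) ⊢ (s0, 10212121, BZ) ⊢ (s2, 10212121, BZ) ⊢ (s1, 0212121, Z) ⊢ (s2, 212121, BBZ) ⊢ (s2, 12121, ABZ) ⊢ (s0, 2121, BABZ) ⊢ (s2, 2121, BABZ) ⊢ (s2, 121, AABZ) ⊢ (s0, 21, BAABZ) ⊢ (s2, 21, BAABZ) ⊢ (s2, 1, AAABZ) ⊢ (s0, ε, BAAABZ) ⊢ (s2, ε, BAAABZ)
All input consumed in state s2 with stack BAAABZ.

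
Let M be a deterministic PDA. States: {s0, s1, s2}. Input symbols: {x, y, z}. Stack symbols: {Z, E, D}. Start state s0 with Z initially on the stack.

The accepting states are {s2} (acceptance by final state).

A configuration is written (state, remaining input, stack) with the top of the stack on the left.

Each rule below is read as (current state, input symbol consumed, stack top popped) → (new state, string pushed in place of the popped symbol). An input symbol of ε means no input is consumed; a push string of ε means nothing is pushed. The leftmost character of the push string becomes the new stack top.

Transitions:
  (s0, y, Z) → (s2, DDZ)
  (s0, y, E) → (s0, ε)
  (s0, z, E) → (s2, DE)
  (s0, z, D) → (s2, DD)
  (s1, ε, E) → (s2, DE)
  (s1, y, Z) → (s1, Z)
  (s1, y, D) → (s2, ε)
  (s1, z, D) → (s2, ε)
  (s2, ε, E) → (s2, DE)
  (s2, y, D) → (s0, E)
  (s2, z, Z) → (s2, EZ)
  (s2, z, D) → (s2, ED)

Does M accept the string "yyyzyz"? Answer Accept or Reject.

(s0, yyyzyz, Z)
  read y, top Z: go to s2, push DDZ → (s2, yyzyz, DDZ)
  read y, top D: go to s0, push E → (s0, yzyz, EDZ)
  read y, top E: go to s0, push ε → (s0, zyz, DZ)
  read z, top D: go to s2, push DD → (s2, yz, DDZ)
  read y, top D: go to s0, push E → (s0, z, EDZ)
  read z, top E: go to s2, push DE → (s2, ε, DEDZ)
All input consumed; state s2 ∈ F.

Accept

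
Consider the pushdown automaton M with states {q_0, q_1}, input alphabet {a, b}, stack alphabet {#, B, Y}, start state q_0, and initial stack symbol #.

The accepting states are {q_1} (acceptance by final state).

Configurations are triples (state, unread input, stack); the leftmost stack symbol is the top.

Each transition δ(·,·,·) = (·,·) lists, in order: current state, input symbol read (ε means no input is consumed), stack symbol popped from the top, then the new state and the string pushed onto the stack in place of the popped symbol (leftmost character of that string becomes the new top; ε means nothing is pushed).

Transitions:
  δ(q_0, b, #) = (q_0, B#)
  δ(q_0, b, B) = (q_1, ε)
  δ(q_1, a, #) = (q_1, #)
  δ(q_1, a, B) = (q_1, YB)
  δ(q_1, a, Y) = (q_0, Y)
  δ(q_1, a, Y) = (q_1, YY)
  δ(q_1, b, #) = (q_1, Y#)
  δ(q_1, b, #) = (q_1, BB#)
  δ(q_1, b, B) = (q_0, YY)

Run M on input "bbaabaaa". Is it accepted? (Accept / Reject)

One accepting computation: (q_0, bbaabaaa, #) ⊢ (q_0, baabaaa, B#) ⊢ (q_1, aabaaa, #) ⊢ (q_1, abaaa, #) ⊢ (q_1, baaa, #) ⊢ (q_1, aaa, Y#) ⊢ (q_1, aa, YY#) ⊢ (q_1, a, YYY#) ⊢ (q_1, ε, YYYY#)
All input consumed and state q_1 ∈ F.

Accept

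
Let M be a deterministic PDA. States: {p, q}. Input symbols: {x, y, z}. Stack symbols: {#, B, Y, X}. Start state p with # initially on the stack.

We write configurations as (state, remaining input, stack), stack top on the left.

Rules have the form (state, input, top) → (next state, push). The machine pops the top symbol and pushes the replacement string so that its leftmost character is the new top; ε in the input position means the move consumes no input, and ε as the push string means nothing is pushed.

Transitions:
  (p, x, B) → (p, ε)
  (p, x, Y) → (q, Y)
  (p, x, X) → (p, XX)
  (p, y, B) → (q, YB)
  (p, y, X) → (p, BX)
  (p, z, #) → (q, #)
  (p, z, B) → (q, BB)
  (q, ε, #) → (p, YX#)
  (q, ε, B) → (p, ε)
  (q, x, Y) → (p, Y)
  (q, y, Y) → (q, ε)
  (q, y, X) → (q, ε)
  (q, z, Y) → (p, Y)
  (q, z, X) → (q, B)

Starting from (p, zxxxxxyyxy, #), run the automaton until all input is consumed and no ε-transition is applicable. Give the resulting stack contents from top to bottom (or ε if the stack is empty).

X#

(p, zxxxxxyyxy, #)
  read z, top #: go to q, push # → (q, xxxxxyyxy, #)
  ε-move, top #: go to p, push YX# → (p, xxxxxyyxy, YX#)
  read x, top Y: go to q, push Y → (q, xxxxyyxy, YX#)
  read x, top Y: go to p, push Y → (p, xxxyyxy, YX#)
  read x, top Y: go to q, push Y → (q, xxyyxy, YX#)
  read x, top Y: go to p, push Y → (p, xyyxy, YX#)
  read x, top Y: go to q, push Y → (q, yyxy, YX#)
  read y, top Y: go to q, push ε → (q, yxy, X#)
  read y, top X: go to q, push ε → (q, xy, #)
  ε-move, top #: go to p, push YX# → (p, xy, YX#)
  read x, top Y: go to q, push Y → (q, y, YX#)
  read y, top Y: go to q, push ε → (q, ε, X#)
All input consumed in state q with stack X#.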